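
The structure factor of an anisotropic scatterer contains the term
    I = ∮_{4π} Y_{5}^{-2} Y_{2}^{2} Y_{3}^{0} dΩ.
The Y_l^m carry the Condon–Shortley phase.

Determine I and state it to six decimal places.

0.141758

Rules hold: Σm=0, L=10 even, 3≤3≤7.
N = 11·5·7 = 385
Δ = 4!·6!·0!/11! = 1/2310
Racah Σ t=2..2: t=2:+1/144 = 1/144
⇒ 3j(5 2 3; 0 0 0)² = 10/231, sgn -1
Racah Σ t=4..4: t=4:+1/864 = 1/864
⇒ 3j(5 2 3; -2 2 0)² = 1/66, sgn -1
4πI² = N·(3j₀)²·(3jₘ)² = 25/99
I = +1·√(0.252525/4π) = 0.14175797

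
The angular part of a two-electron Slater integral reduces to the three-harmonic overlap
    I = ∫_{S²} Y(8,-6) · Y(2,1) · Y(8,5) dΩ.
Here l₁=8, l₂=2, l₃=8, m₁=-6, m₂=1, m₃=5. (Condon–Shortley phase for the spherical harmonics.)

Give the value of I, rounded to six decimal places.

0.193241

m-sum 0 ✓  L=18 even ✓  6≤8≤10 ✓
Π(2lᵢ+1) = 17×5×17 = 1445
triangle coeff Δ(8,2,8) = 1/348840
Σ_t [0,2]: t=0:+1/116121600 t=1:−1/25401600 t=2:+1/116121600 = -1/45158400
(3j)²=24/1615 [(8 2 8; 0 0 0)], sign=-1
Σ_t [1,2]: t=1:−1/12454041600 t=2:+1/1916006400 = 1/2264371200
(3j)²=847/38760 [(8 2 8; -6 1 5)], sign=-1
⇒ 4πI² = 847/1805
I = (+1)√(847/1805/(4π)) = 0.19324051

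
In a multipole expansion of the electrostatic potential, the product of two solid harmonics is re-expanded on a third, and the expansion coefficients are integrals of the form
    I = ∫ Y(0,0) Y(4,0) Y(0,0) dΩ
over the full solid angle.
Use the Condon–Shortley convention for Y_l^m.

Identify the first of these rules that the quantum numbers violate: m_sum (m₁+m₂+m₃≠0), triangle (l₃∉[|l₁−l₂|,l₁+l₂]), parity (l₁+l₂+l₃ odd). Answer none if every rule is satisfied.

azimuthal sum: 0 + 0 + 0 = 0  ✓
4 ≤ 0 ≤ 4 (triangle on l)  ✗
L = 0 + 4 + 0 = 4 (even)

triangle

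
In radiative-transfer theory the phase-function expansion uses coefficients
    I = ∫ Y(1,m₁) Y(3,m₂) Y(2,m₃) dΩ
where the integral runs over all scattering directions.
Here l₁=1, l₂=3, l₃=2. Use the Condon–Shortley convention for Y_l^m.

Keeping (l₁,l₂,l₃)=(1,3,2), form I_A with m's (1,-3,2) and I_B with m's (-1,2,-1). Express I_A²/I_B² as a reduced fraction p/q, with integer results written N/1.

3/2

Same 1,3,2: normalisation and zero-m 3j drop out of the ratio.
A: Δ: 2! 0! 4! / 7! → 1/105; sum: t=0:+1/48 = 1/48; 3j²(1 3 2; 1 -3 2) = Δ·Π!·Σ² = 1/7  (sign +1)
B: Δ: 2! 0! 4! / 7! → 1/105; sum: t=2:+1/12 = 1/12; 3j²(1 3 2; -1 2 -1) = Δ·Π!·Σ² = 2/21  (sign -1)
I_A²/I_B² = (1/7)/(2/21) = 3/2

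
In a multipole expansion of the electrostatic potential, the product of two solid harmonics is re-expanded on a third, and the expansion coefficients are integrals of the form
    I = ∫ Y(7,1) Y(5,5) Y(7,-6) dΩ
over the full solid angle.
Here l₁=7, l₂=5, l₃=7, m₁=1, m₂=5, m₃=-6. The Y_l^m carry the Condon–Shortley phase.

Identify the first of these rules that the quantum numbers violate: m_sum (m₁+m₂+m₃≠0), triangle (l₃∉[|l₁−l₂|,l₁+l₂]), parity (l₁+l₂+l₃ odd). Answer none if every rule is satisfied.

Σmᵢ = 0  ✓
l₃∈[|l₁−l₂|,l₁+l₂]=[2,12], have l₃=7  ✓
Σlᵢ = 19 ⇒ odd  ✗

parity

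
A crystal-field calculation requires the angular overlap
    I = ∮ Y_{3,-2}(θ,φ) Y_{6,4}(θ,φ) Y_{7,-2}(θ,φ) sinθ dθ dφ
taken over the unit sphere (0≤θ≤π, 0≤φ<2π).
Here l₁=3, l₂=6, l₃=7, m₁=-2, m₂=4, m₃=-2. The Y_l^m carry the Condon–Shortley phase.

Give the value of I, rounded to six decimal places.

-0.153384

Checks pass: Σm=0; 16 even; l₃=7∈[3,9].
(2·3+1)(2·6+1)(2·7+1) = 1365
Δ: 2! 4! 10! / 17! → 1/2042040
sum: t=0:+1/207360 t=1:−1/57600 t=2:+1/207360 = -1/129600
3j²(3 6 7; 0 0 0) = Δ·Π!·Σ² = 168/12155  (sign +1)
sum: t=1:−1/8709120 t=2:+1/967680 = 1/1088640
3j²(3 6 7; -2 4 -2) = Δ·Π!·Σ² = 800/51051  (sign -1)
combine: 4πI² = 1365·168/12155·800/51051 = 134400/454597
take √, sign -1: I = -0.15338448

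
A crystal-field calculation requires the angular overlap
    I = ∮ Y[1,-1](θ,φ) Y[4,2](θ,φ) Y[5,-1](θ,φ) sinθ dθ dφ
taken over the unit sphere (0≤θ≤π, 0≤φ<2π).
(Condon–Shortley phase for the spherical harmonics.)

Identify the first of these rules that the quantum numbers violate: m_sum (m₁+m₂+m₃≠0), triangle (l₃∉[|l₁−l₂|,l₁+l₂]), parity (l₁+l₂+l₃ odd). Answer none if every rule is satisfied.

m₁+m₂+m₃ = -1 + 2 − 1 = 0  ✓
triangle: |1−4|=3 ≤ l₃=5 ≤ 1+4=5  ✓
parity: l₁+l₂+l₃ = 10 is even  ✓

none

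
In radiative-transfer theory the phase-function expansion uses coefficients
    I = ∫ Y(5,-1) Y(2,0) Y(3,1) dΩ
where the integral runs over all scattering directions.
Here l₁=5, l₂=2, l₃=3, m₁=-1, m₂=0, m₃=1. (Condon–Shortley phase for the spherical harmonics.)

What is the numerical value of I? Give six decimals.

m-sum 0 ✓  L=10 even ✓  3≤3≤7 ✓
Π(2lᵢ+1) = 11×5×7 = 385
triangle coeff Δ(5,2,3) = 1/2310
Σ_t [2,2]: t=2:+1/144 = 1/144
(3j)²=10/231 [(5 2 3; 0 0 0)], sign=-1
Σ_t [2,2]: t=2:+1/192 = 1/192
(3j)²=3/77 [(5 2 3; -1 0 1)], sign=+1
⇒ 4πI² = 50/77
I = (-1)√(50/77/(4π)) = -0.22731846

-0.227318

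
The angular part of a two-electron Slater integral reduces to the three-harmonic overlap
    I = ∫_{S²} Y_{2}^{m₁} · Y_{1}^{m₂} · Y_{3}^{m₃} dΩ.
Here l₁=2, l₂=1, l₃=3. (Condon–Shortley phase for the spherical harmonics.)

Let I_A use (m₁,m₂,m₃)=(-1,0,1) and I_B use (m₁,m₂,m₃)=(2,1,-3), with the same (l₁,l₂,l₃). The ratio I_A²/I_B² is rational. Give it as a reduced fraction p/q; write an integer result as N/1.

8/15

Same 2,1,3: normalisation and zero-m 3j drop out of the ratio.
A: Δ: 0! 4! 2! / 7! → 1/105; sum: t=0:+1/6 = 1/6; 3j²(2 1 3; -1 0 1) = Δ·Π!·Σ² = 8/105  (sign +1)
B: Δ: 0! 4! 2! / 7! → 1/105; sum: t=0:+1/48 = 1/48; 3j²(2 1 3; 2 1 -3) = Δ·Π!·Σ² = 1/7  (sign +1)
I_A²/I_B² = (8/105)/(1/7) = 8/15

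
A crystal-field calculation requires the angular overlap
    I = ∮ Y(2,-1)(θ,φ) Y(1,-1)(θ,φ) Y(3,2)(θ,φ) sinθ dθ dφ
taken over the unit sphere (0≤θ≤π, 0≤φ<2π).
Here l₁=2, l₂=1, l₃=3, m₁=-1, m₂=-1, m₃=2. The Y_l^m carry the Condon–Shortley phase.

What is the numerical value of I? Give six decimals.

0.261169

m-sum 0 ✓  L=6 even ✓  1≤3≤3 ✓
Π(2lᵢ+1) = 5×3×7 = 105
triangle coeff Δ(2,1,3) = 1/105
Σ_t [0,0]: t=0:+1/4 = 1/4
(3j)²=3/35 [(2 1 3; 0 0 0)], sign=-1
Σ_t [0,0]: t=0:+1/12 = 1/12
(3j)²=2/21 [(2 1 3; -1 -1 2)], sign=-1
⇒ 4πI² = 6/7
I = (+1)√(6/7/(4π)) = 0.26116903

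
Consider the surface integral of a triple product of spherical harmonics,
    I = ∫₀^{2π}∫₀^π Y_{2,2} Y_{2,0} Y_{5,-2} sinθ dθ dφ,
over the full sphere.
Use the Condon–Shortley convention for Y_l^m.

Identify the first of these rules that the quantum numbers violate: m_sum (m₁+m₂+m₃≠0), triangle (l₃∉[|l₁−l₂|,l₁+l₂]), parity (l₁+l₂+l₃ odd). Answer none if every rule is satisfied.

triangle

Σmᵢ = 0  ✓
l₃∈[|l₁−l₂|,l₁+l₂]=[0,4], have l₃=5  ✗
Σlᵢ = 9 ⇒ odd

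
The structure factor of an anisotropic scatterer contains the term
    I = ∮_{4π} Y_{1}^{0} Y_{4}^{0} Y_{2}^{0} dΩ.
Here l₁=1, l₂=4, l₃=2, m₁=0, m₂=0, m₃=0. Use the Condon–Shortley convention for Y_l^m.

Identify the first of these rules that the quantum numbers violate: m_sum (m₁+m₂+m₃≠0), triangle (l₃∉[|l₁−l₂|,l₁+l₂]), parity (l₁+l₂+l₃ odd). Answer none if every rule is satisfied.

Σmᵢ = 0  ✓
l₃∈[|l₁−l₂|,l₁+l₂]=[3,5], have l₃=2  ✗
Σlᵢ = 7 ⇒ odd

triangle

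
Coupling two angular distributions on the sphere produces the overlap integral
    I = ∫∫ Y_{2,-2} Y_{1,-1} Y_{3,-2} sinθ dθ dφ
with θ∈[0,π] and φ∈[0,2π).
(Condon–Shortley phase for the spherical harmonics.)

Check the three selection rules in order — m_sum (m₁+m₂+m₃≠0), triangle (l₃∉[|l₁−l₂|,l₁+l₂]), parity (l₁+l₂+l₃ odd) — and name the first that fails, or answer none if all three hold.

Σmᵢ = -5  ✗
l₃∈[|l₁−l₂|,l₁+l₂]=[1,3], have l₃=3
Σlᵢ = 6 ⇒ even

m_sum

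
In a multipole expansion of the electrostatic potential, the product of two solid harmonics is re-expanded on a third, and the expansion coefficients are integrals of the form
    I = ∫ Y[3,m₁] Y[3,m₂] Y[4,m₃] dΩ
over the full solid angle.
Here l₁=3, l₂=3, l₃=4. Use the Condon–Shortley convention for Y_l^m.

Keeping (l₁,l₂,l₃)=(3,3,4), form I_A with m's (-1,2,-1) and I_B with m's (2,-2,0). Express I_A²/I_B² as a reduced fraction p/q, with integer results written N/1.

32/49

l's match ⇒ only the (l;m) 3-j factors differ between A and B.
A: triangle coeff Δ(3,3,4) = 1/34650; Σ_t [1,2]: t=1:−1/144 t=2:+1/48 = 1/72; (3j)²=16/693 [(3 3 4; -1 2 -1)], sign=-1
B: triangle coeff Δ(3,3,4) = 1/34650; Σ_t [0,1]: t=0:+1/72 t=1:−1/576 = 7/576; (3j)²=7/198 [(3 3 4; 2 -2 0)], sign=+1
I_A²/I_B² = (16/693)/(7/198) = 32/49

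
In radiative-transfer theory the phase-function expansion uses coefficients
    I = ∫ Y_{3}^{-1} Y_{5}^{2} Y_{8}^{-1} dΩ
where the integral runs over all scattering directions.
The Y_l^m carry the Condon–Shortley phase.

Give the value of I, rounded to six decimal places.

Rules hold: Σm=0, L=16 even, 2≤8≤8.
N = 7·11·17 = 1309
Δ = 0!·6!·10!/17! = 1/136136
Racah Σ t=0..0: t=0:+1/518400 = 1/518400
⇒ 3j(3 5 8; 0 0 0)² = 56/2431, sgn +1
Racah Σ t=0..0: t=0:+1/1451520 = 1/1451520
⇒ 3j(3 5 8; -1 2 -1)² = 45/4862, sgn -1
4πI² = N·(3j₀)²·(3jₘ)² = 8820/31603
I = -1·√(0.279087/4π) = -0.14902708

-0.149027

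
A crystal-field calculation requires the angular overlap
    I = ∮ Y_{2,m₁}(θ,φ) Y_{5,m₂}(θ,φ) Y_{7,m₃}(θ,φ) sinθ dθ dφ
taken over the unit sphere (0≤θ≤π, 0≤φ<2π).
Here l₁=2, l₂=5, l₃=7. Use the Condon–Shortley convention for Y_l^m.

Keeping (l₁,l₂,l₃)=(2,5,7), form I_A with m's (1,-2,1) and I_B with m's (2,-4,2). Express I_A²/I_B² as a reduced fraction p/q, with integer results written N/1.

32/1

Shared (l₁,l₂,l₃)=(2,5,7): N and (l;000)² cancel in I_A²/I_B².
A: Δ = 0!·4!·10!/15! = 1/15015; Racah Σ t=0..0: t=0:+1/181440 = 1/181440; ⇒ 3j(2 5 7; 1 -2 1)² = 32/3003, sgn +1
B: Δ = 0!·4!·10!/15! = 1/15015; Racah Σ t=0..0: t=0:+1/8709120 = 1/8709120; ⇒ 3j(2 5 7; 2 -4 2)² = 1/3003, sgn -1
I_A²/I_B² = (32/3003)/(1/3003) = 32/1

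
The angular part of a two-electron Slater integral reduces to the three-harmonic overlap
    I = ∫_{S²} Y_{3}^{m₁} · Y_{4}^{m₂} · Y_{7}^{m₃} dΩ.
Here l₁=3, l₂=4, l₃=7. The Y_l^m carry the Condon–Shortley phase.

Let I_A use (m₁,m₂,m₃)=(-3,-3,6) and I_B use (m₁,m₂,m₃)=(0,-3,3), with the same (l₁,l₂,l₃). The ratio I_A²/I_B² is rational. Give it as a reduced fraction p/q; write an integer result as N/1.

143/40

Same 3,4,7: normalisation and zero-m 3j drop out of the ratio.
A: Δ: 0! 6! 8! / 15! → 1/45045; sum: t=0:+1/3628800 = 1/3628800; 3j²(3 4 7; -3 -3 6) = Δ·Π!·Σ² = 4/105  (sign -1)
B: Δ: 0! 6! 8! / 15! → 1/45045; sum: t=0:+1/181440 = 1/181440; 3j²(3 4 7; 0 -3 3) = Δ·Π!·Σ² = 32/3003  (sign +1)
I_A²/I_B² = (4/105)/(32/3003) = 143/40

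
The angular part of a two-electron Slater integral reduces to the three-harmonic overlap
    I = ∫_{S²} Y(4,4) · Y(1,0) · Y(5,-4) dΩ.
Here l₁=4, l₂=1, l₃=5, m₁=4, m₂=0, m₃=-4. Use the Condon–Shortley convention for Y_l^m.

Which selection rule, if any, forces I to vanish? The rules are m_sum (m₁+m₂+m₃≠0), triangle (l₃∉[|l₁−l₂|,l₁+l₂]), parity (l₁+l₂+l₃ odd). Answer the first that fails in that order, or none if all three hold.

none

Σmᵢ = 0  ✓
l₃∈[|l₁−l₂|,l₁+l₂]=[3,5], have l₃=5  ✓
Σlᵢ = 10 ⇒ even  ✓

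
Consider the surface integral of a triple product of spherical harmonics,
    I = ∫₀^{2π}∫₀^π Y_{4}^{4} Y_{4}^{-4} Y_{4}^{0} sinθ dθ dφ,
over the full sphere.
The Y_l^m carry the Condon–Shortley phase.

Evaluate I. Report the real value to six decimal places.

m-sum 0 ✓  L=12 even ✓  0≤4≤8 ✓
Π(2lᵢ+1) = 9×9×9 = 729
triangle coeff Δ(4,4,4) = 1/450450
Σ_t [0,4]: t=0:+1/13824 t=1:−1/216 t=2:+1/64 t=3:−1/216 t=4:+1/13824 = 5/768
(3j)²=18/1001 [(4 4 4; 0 0 0)], sign=+1
Σ_t [0,0]: t=0:+1/13824 = 1/13824
(3j)²=14/1287 [(4 4 4; 4 -4 0)], sign=+1
⇒ 4πI² = 2916/20449
I = (+1)√(2916/20449/(4π)) = 0.10652531

0.106525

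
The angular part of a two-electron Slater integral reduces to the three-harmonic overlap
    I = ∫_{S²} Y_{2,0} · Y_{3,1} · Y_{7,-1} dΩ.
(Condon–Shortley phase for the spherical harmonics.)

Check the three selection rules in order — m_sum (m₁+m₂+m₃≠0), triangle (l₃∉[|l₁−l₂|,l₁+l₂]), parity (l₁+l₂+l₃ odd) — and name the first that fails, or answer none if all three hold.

triangle

azimuthal sum: 0 + 1 − 1 = 0  ✓
1 ≤ 7 ≤ 5 (triangle on l)  ✗
L = 2 + 3 + 7 = 12 (even)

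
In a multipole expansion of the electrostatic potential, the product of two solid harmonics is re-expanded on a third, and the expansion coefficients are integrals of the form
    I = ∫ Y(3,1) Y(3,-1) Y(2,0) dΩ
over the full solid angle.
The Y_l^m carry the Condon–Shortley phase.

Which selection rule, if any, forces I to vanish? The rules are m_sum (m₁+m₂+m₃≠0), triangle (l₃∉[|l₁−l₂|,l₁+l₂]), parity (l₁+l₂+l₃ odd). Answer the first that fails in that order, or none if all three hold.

none

Σmᵢ = 0  ✓
l₃∈[|l₁−l₂|,l₁+l₂]=[0,6], have l₃=2  ✓
Σlᵢ = 8 ⇒ even  ✓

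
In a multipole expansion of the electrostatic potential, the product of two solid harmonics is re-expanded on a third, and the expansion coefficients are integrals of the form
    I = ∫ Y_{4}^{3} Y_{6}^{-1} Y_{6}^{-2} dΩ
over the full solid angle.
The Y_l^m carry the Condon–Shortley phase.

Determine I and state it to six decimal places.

m-sum 0 ✓  L=16 even ✓  2≤6≤10 ✓
Π(2lᵢ+1) = 9×13×13 = 1521
triangle coeff Δ(4,6,6) = 1/15315300
Σ_t [0,4]: t=0:+1/829440 t=1:−1/25920 t=2:+1/9216 t=3:−1/25920 t=4:+1/829440 = 7/207360
(3j)²=28/2431 [(4 6 6; 0 0 0)], sign=+1
Σ_t [0,1]: t=0:+1/103680 t=1:−1/82944 = -1/414720
(3j)²=49/43758 [(4 6 6; 3 -1 -2)], sign=-1
⇒ 4πI² = 686/34969
I = (-1)√(686/34969/(4π)) = -0.03951077

-0.039511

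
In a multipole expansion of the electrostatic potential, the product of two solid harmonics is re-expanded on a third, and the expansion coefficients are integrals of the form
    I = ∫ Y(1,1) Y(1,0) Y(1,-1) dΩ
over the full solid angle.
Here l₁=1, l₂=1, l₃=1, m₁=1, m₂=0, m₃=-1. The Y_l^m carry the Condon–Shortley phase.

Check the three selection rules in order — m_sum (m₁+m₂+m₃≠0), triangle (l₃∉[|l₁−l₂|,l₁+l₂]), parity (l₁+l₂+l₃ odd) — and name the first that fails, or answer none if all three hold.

parity

m₁+m₂+m₃ = 1 + 0 − 1 = 0  ✓
triangle: |1−1|=0 ≤ l₃=1 ≤ 1+1=2  ✓
parity: l₁+l₂+l₃ = 3 is odd  ✗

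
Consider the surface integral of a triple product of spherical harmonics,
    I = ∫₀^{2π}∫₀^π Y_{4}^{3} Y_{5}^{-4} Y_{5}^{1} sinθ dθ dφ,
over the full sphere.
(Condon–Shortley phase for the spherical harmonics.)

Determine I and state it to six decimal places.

Rules hold: Σm=0, L=14 even, 1≤5≤9.
N = 9·11·11 = 1089
Δ = 4!·4!·6!/15! = 1/3153150
Racah Σ t=0..4: t=0:+1/69120 t=1:−1/1728 t=2:+1/576 t=3:−1/1728 t=4:+1/69120 = 7/11520
⇒ 3j(4 5 5; 0 0 0)² = 2/143, sgn -1
Racah Σ t=0..1: t=0:+1/17280 t=1:−1/103680 = 1/20736
⇒ 3j(4 5 5; 3 -4 1)² = 10/429, sgn +1
4πI² = N·(3j₀)²·(3jₘ)² = 60/169
I = -1·√(0.35503/4π) = -0.16808437

-0.168084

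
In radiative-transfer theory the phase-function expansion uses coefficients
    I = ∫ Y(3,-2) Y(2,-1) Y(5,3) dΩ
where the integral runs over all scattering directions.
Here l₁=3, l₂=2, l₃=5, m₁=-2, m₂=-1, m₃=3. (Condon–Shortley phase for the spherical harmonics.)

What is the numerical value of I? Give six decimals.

m-sum 0 ✓  L=10 even ✓  1≤5≤5 ✓
Π(2lᵢ+1) = 7×5×11 = 385
triangle coeff Δ(3,2,5) = 1/2310
Σ_t [0,0]: t=0:+1/144 = 1/144
(3j)²=10/231 [(3 2 5; 0 0 0)], sign=-1
Σ_t [0,0]: t=0:+1/720 = 1/720
(3j)²=8/165 [(3 2 5; -2 -1 3)], sign=+1
⇒ 4πI² = 80/99
I = (-1)√(80/99/(4π)) = -0.25358436

-0.253584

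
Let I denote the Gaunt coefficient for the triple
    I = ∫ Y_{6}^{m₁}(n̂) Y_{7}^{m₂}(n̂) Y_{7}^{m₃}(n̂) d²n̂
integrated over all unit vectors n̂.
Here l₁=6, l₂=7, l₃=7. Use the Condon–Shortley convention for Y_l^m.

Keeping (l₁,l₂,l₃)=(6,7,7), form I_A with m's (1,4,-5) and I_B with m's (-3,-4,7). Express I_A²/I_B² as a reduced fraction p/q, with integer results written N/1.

63/130

l's match ⇒ only the (l;m) 3-j factors differ between A and B.
A: triangle coeff Δ(6,7,7) = 1/2444321880; Σ_t [3,5]: t=3:−1/69672960 t=4:+1/29030400 t=5:−1/124416000 = 1/82944000; (3j)²=693/83980 [(6 7 7; 1 4 -5)], sign=+1
B: triangle coeff Δ(6,7,7) = 1/2444321880; Σ_t [3,3]: t=3:−1/1045094400 = -1/1045094400; (3j)²=11/646 [(6 7 7; -3 -4 7)], sign=-1
I_A²/I_B² = (693/83980)/(11/646) = 63/130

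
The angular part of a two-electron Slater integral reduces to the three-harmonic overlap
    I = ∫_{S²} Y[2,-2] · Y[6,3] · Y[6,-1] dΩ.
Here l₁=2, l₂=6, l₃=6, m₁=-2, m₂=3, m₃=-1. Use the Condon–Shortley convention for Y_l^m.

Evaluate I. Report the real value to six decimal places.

0.177674

Rules hold: Σm=0, L=14 even, 4≤6≤8.
N = 5·13·13 = 845
Δ = 2!·2!·10!/15! = 1/90090
Racah Σ t=0..2: t=0:+1/69120 t=1:−1/14400 t=2:+1/69120 = -7/172800
⇒ 3j(2 6 6; 0 0 0)² = 14/715, sgn -1
Racah Σ t=2..2: t=2:+1/120960 = 1/120960
⇒ 3j(2 6 6; -2 3 -1)² = 24/1001, sgn -1
4πI² = N·(3j₀)²·(3jₘ)² = 48/121
I = +1·√(0.396694/4π) = 0.17767364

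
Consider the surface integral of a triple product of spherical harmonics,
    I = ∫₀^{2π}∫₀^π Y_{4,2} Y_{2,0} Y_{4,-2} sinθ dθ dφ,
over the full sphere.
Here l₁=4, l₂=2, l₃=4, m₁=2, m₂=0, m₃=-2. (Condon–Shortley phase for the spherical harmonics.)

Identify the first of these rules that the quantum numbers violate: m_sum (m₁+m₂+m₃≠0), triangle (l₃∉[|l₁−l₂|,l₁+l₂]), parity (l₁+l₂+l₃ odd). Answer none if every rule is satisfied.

none

Σmᵢ = 0  ✓
l₃∈[|l₁−l₂|,l₁+l₂]=[2,6], have l₃=4  ✓
Σlᵢ = 10 ⇒ even  ✓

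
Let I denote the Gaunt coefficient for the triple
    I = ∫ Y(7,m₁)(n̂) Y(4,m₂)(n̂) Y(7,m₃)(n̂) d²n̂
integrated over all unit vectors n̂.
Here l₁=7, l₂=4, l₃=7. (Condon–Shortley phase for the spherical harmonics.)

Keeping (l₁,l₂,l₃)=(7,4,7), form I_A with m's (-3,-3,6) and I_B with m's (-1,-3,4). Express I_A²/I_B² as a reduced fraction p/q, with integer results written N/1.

l's match ⇒ only the (l;m) 3-j factors differ between A and B.
A: triangle coeff Δ(7,4,7) = 1/58198140; Σ_t [0,1]: t=0:+1/522547200 t=1:−1/52254720 = -1/58060800; (3j)²=9/646 [(7 4 7; -3 -3 6)], sign=+1
B: triangle coeff Δ(7,4,7) = 1/58198140; Σ_t [0,1]: t=0:+1/11612160 t=1:−1/4354560 = -1/6967296; (3j)²=625/50388 [(7 4 7; -1 -3 4)], sign=+1
I_A²/I_B² = (9/646)/(625/50388) = 702/625

702/625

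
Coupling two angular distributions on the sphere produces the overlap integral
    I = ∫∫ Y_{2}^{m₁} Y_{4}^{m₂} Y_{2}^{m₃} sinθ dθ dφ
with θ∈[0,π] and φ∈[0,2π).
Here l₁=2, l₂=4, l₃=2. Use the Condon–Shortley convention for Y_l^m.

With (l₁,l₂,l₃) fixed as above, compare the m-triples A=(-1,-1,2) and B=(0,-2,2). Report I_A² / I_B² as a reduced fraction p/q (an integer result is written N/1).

l's match ⇒ only the (l;m) 3-j factors differ between A and B.
A: triangle coeff Δ(2,4,2) = 1/630; Σ_t [3,3]: t=3:−1/144 = -1/144; (3j)²=1/126 [(2 4 2; -1 -1 2)], sign=-1
B: triangle coeff Δ(2,4,2) = 1/630; Σ_t [2,2]: t=2:+1/96 = 1/96; (3j)²=1/42 [(2 4 2; 0 -2 2)], sign=+1
I_A²/I_B² = (1/126)/(1/42) = 1/3

1/3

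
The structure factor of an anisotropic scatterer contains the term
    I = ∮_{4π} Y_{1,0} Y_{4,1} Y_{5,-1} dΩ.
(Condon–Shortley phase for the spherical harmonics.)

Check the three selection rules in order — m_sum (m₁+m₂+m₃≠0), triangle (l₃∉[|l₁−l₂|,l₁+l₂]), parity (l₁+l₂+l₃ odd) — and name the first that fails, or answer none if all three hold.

Σmᵢ = 0  ✓
l₃∈[|l₁−l₂|,l₁+l₂]=[3,5], have l₃=5  ✓
Σlᵢ = 10 ⇒ even  ✓

none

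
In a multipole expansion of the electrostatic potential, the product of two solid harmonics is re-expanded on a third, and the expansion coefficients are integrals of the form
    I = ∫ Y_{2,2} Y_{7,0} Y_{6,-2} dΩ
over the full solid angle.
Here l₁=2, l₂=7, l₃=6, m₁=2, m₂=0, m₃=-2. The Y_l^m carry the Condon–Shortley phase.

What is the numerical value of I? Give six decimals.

Σlᵢ=15 odd — θ-integrand is odd under cosθ→−cosθ; I=0

0.000000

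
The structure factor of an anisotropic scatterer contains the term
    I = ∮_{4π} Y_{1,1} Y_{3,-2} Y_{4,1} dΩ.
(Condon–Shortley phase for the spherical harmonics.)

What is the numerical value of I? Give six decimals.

Rules hold: Σm=0, L=8 even, 2≤4≤4.
N = 3·7·9 = 189
Δ = 0!·2!·6!/9! = 1/252
Racah Σ t=0..0: t=0:+1/36 = 1/36
⇒ 3j(1 3 4; 0 0 0)² = 4/63, sgn +1
Racah Σ t=0..0: t=0:+1/240 = 1/240
⇒ 3j(1 3 4; 1 -2 1)² = 1/84, sgn -1
4πI² = N·(3j₀)²·(3jₘ)² = 1/7
I = -1·√(0.142857/4π) = -0.10662181

-0.106622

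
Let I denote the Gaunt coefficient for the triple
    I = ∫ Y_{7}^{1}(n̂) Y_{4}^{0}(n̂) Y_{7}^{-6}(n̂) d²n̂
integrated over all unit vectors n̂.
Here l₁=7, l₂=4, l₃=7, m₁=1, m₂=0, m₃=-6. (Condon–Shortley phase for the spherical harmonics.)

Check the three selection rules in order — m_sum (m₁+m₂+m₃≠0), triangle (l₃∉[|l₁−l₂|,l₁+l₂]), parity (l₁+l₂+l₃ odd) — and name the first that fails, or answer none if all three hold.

m_sum

Σmᵢ = -5  ✗
l₃∈[|l₁−l₂|,l₁+l₂]=[3,11], have l₃=7
Σlᵢ = 18 ⇒ even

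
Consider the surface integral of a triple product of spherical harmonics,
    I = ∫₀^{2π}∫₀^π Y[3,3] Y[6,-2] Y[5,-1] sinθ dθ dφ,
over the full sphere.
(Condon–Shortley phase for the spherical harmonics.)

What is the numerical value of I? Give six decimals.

m-sum 0 ✓  L=14 even ✓  3≤5≤9 ✓
Π(2lᵢ+1) = 7×13×11 = 1001
triangle coeff Δ(3,6,5) = 1/675675
Σ_t [1,3]: t=1:−1/8640 t=2:+1/2304 t=3:−1/8640 = 7/34560
(3j)²=7/429 [(3 6 5; 0 0 0)], sign=-1
Σ_t [0,0]: t=0:+1/27648 = 1/27648
(3j)²=10/429 [(3 6 5; 3 -2 -1)], sign=+1
⇒ 4πI² = 490/1287
I = (-1)√(490/1287/(4π)) = -0.17406195

-0.174062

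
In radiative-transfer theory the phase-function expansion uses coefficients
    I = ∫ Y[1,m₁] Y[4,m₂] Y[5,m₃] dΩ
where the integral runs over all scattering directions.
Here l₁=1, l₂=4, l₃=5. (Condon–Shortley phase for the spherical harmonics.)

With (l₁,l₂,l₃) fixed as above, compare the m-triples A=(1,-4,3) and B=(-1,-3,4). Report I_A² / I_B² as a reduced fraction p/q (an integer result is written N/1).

l's match ⇒ only the (l;m) 3-j factors differ between A and B.
A: triangle coeff Δ(1,4,5) = 1/495; Σ_t [0,0]: t=0:+1/80640 = 1/80640; (3j)²=1/495 [(1 4 5; 1 -4 3)], sign=+1
B: triangle coeff Δ(1,4,5) = 1/495; Σ_t [0,0]: t=0:+1/10080 = 1/10080; (3j)²=4/55 [(1 4 5; -1 -3 4)], sign=-1
I_A²/I_B² = (1/495)/(4/55) = 1/36

1/36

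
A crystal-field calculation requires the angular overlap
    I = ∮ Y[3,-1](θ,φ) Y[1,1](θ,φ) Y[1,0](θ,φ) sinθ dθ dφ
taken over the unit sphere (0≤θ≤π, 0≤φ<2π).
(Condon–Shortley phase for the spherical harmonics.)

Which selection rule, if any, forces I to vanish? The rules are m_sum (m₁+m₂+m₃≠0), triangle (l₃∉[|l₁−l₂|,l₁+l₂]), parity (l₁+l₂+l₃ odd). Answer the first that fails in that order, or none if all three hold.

triangle

Σmᵢ = 0  ✓
l₃∈[|l₁−l₂|,l₁+l₂]=[2,4], have l₃=1  ✗
Σlᵢ = 5 ⇒ odd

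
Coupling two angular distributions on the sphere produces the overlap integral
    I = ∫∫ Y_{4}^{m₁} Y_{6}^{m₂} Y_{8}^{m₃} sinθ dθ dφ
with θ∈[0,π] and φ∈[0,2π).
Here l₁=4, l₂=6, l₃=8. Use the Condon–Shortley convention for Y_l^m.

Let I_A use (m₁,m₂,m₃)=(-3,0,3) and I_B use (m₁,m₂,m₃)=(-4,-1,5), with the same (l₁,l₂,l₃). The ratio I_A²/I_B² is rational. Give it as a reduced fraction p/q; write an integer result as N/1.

l's match ⇒ only the (l;m) 3-j factors differ between A and B.
A: triangle coeff Δ(4,6,8) = 1/23279256; Σ_t [1,2]: t=1:−1/10368000 t=2:+1/4147200 = 1/6912000; (3j)²=189/16796 [(4 6 8; -3 0 3)], sign=-1
B: triangle coeff Δ(4,6,8) = 1/23279256; Σ_t [2,2]: t=2:+1/43545600 = 1/43545600; (3j)²=20/969 [(4 6 8; -4 -1 5)], sign=-1
I_A²/I_B² = (189/16796)/(20/969) = 567/1040

567/1040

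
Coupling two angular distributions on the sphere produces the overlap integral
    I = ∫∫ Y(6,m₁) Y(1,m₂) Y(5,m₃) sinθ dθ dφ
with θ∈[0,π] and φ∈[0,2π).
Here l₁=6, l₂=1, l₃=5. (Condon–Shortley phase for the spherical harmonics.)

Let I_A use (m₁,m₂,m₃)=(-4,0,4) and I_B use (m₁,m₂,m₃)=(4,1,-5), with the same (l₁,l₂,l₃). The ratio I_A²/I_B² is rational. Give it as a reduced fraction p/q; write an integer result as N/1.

Shared (l₁,l₂,l₃)=(6,1,5): N and (l;000)² cancel in I_A²/I_B².
A: Δ = 2!·10!·0!/13! = 1/858; Racah Σ t=1..1: t=1:−1/362880 = -1/362880; ⇒ 3j(6 1 5; -4 0 4)² = 10/429, sgn +1
B: Δ = 2!·10!·0!/13! = 1/858; Racah Σ t=2..2: t=2:+1/7257600 = 1/7257600; ⇒ 3j(6 1 5; 4 1 -5)² = 1/858, sgn +1
I_A²/I_B² = (10/429)/(1/858) = 20/1

20/1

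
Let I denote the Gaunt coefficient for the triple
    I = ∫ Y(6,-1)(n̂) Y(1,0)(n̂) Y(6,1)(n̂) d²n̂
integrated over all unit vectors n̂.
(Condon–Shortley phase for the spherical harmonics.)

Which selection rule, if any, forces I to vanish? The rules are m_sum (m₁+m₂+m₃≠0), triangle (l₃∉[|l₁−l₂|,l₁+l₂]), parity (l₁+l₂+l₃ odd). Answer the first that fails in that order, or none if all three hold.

Σmᵢ = 0  ✓
l₃∈[|l₁−l₂|,l₁+l₂]=[5,7], have l₃=6  ✓
Σlᵢ = 13 ⇒ odd  ✗

parity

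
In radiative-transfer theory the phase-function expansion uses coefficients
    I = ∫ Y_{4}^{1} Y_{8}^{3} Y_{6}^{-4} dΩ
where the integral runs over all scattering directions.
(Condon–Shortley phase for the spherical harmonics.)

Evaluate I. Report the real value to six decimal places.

0.158035

m-sum 0 ✓  L=18 even ✓  4≤6≤12 ✓
Π(2lᵢ+1) = 9×17×13 = 1989
triangle coeff Δ(4,8,6) = 1/23279256
Σ_t [2,4]: t=2:+1/1658880 t=3:−1/518400 t=4:+1/1658880 = -1/1382400
(3j)²=504/46189 [(4 8 6; 0 0 0)], sign=-1
Σ_t [1,3]: t=1:−1/870912000 t=2:+1/17418240 t=3:−1/5806080 = -101/870912000
(3j)²=10201/705432 [(4 8 6; 1 3 -4)], sign=-1
⇒ 4πI² = 275427/877591
I = (+1)√(275427/877591/(4π)) = 0.15803462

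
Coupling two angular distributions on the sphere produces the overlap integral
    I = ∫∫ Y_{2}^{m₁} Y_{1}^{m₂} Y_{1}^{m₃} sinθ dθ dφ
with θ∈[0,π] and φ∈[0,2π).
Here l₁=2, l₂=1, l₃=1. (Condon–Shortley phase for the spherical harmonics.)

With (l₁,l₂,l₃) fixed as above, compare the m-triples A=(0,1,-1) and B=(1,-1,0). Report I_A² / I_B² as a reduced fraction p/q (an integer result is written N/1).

1/3

l's match ⇒ only the (l;m) 3-j factors differ between A and B.
A: triangle coeff Δ(2,1,1) = 1/30; Σ_t [2,2]: t=2:+1/4 = 1/4; (3j)²=1/30 [(2 1 1; 0 1 -1)], sign=+1
B: triangle coeff Δ(2,1,1) = 1/30; Σ_t [0,0]: t=0:+1/2 = 1/2; (3j)²=1/10 [(2 1 1; 1 -1 0)], sign=-1
I_A²/I_B² = (1/30)/(1/10) = 1/3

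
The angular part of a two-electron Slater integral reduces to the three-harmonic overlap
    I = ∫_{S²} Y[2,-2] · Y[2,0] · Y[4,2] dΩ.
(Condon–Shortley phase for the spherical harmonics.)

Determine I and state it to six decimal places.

Rules hold: Σm=0, L=8 even, 0≤4≤4.
N = 5·5·9 = 225
Δ = 0!·4!·4!/9! = 1/630
Racah Σ t=0..0: t=0:+1/16 = 1/16
⇒ 3j(2 2 4; 0 0 0)² = 2/35, sgn +1
Racah Σ t=0..0: t=0:+1/96 = 1/96
⇒ 3j(2 2 4; -2 0 2)² = 1/42, sgn +1
4πI² = N·(3j₀)²·(3jₘ)² = 15/49
I = +1·√(0.306122/4π) = 0.15607835

0.156078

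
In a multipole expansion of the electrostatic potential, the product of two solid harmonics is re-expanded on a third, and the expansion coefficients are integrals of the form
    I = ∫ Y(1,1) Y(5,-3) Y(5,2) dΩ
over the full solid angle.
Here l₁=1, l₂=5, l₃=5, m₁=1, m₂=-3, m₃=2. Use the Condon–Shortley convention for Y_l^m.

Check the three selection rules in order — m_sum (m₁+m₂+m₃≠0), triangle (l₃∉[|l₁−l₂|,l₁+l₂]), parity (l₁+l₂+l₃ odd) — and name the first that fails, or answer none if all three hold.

azimuthal sum: 1 − 3 + 2 = 0  ✓
4 ≤ 5 ≤ 6 (triangle on l)  ✓
L = 1 + 5 + 5 = 11 (odd)  ✗

parity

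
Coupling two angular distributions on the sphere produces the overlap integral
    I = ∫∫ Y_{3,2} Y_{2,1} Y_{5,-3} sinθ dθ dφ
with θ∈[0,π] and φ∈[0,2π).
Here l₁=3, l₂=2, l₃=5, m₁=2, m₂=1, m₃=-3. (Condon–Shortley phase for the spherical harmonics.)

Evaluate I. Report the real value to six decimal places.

m-sum 0 ✓  L=10 even ✓  1≤5≤5 ✓
Π(2lᵢ+1) = 7×5×11 = 385
triangle coeff Δ(3,2,5) = 1/2310
Σ_t [0,0]: t=0:+1/144 = 1/144
(3j)²=10/231 [(3 2 5; 0 0 0)], sign=-1
Σ_t [0,0]: t=0:+1/720 = 1/720
(3j)²=8/165 [(3 2 5; 2 1 -3)], sign=+1
⇒ 4πI² = 80/99
I = (-1)√(80/99/(4π)) = -0.25358436

-0.253584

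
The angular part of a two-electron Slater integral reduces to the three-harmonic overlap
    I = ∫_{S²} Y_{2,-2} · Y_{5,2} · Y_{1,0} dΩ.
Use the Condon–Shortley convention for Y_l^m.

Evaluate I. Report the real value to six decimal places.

0.000000

|2−5|≤1≤2+5 violated ⇒ I = 0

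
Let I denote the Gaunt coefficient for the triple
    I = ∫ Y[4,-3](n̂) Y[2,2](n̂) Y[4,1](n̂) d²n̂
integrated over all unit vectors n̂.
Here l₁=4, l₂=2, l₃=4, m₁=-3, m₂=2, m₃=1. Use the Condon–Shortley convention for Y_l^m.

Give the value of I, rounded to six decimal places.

Checks pass: Σm=0; 10 even; l₃=4∈[2,6].
(2·4+1)(2·2+1)(2·4+1) = 405
Δ: 2! 6! 2! / 11! → 1/13860
sum: t=0:+1/192 t=1:−1/36 t=2:+1/192 = -5/288
3j²(4 2 4; 0 0 0) = Δ·Π!·Σ² = 20/693  (sign -1)
sum: t=2:+1/480 = 1/480
3j²(4 2 4; -3 2 1) = Δ·Π!·Σ² = 3/110  (sign -1)
combine: 4πI² = 405·20/693·3/110 = 270/847
take √, sign +1: I = 0.15927046

0.159270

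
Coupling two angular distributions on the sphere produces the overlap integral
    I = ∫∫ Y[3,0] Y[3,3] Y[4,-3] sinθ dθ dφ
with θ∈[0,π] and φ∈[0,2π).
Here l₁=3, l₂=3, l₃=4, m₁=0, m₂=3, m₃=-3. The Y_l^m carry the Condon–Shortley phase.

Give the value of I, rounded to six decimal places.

0.203551

Rules hold: Σm=0, L=10 even, 0≤4≤6.
N = 7·7·9 = 441
Δ = 2!·4!·4!/11! = 1/34650
Racah Σ t=0..2: t=0:+1/72 t=1:−1/16 t=2:+1/72 = -5/144
⇒ 3j(3 3 4; 0 0 0)² = 2/77, sgn -1
Racah Σ t=2..2: t=2:+1/288 = 1/288
⇒ 3j(3 3 4; 0 3 -3)² = 1/22, sgn -1
4πI² = N·(3j₀)²·(3jₘ)² = 63/121
I = +1·√(0.520661/4π) = 0.20355073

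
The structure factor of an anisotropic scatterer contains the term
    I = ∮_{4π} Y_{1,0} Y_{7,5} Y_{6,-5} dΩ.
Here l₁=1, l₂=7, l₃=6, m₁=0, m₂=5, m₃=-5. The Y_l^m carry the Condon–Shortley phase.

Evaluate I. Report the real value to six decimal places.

-0.171413

m-sum 0 ✓  L=14 even ✓  6≤6≤8 ✓
Π(2lᵢ+1) = 3×15×13 = 585
triangle coeff Δ(1,7,6) = 1/1365
Σ_t [1,1]: t=1:−1/518400 = -1/518400
(3j)²=7/195 [(1 7 6; 0 0 0)], sign=-1
Σ_t [1,1]: t=1:−1/39916800 = -1/39916800
(3j)²=8/455 [(1 7 6; 0 5 -5)], sign=+1
⇒ 4πI² = 24/65
I = (-1)√(24/65/(4π)) = -0.17141310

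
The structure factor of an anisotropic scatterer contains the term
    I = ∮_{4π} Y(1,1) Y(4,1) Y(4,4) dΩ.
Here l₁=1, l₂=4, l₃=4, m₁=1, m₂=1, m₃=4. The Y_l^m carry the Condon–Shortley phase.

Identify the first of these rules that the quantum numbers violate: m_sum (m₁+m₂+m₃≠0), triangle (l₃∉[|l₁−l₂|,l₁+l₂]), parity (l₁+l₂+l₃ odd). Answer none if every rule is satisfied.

azimuthal sum: 1 + 1 + 4 = 6  ✗
3 ≤ 4 ≤ 5 (triangle on l)
L = 1 + 4 + 4 = 9 (odd)

m_sum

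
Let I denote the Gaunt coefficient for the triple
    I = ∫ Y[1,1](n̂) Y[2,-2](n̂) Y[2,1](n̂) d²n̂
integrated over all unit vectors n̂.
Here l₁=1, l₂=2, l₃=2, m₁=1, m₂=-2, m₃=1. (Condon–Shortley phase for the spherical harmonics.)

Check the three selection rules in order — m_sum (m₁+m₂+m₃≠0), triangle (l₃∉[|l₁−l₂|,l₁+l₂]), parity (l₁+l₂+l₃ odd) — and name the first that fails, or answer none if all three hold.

azimuthal sum: 1 − 2 + 1 = 0  ✓
1 ≤ 2 ≤ 3 (triangle on l)  ✓
L = 1 + 2 + 2 = 5 (odd)  ✗

parity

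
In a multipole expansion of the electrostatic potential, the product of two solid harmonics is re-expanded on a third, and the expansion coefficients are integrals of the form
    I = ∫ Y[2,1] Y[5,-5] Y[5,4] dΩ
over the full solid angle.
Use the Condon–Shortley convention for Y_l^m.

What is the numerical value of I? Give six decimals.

Rules hold: Σm=0, L=12 even, 3≤5≤7.
N = 5·11·11 = 605
Δ = 2!·2!·8!/13! = 1/38610
Racah Σ t=0..2: t=0:+1/2880 t=1:−1/576 t=2:+1/2880 = -1/960
⇒ 3j(2 5 5; 0 0 0)² = 10/429, sgn +1
Racah Σ t=0..0: t=0:+1/80640 = 1/80640
⇒ 3j(2 5 5; 1 -5 4)² = 9/286, sgn -1
4πI² = N·(3j₀)²·(3jₘ)² = 75/169
I = -1·√(0.443787/4π) = -0.18792404

-0.187924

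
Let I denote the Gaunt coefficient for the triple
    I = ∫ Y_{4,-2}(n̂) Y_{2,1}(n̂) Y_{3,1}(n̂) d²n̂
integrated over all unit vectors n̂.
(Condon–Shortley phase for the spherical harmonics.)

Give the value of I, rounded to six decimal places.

L=9 odd ⇒ parity kills the (l;000) factor ⇒ I = 0

0.000000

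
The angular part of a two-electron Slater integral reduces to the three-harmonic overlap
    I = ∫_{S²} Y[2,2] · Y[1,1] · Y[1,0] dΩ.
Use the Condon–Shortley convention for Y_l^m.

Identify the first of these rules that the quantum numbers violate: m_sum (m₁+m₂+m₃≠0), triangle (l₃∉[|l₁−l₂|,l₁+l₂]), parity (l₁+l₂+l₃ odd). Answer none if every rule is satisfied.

m_sum

azimuthal sum: 2 + 1 + 0 = 3  ✗
1 ≤ 1 ≤ 3 (triangle on l)
L = 2 + 1 + 1 = 4 (even)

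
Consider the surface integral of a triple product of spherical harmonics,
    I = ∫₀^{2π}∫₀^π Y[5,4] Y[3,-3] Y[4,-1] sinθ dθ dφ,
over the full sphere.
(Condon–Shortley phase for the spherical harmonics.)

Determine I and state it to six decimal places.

Checks pass: Σm=0; 12 even; l₃=4∈[2,8].
(2·5+1)(2·3+1)(2·4+1) = 693
Δ: 4! 6! 2! / 13! → 1/180180
sum: t=1:−1/576 t=2:+1/144 t=3:−1/576 = 1/288
3j²(5 3 4; 0 0 0) = Δ·Π!·Σ² = 20/1001  (sign +1)
sum: t=0:+1/5760 = 1/5760
3j²(5 3 4; 4 -3 -1) = Δ·Π!·Σ² = 9/286  (sign -1)
combine: 4πI² = 693·20/1001·9/286 = 810/1859
take √, sign -1: I = -0.18620781

-0.186208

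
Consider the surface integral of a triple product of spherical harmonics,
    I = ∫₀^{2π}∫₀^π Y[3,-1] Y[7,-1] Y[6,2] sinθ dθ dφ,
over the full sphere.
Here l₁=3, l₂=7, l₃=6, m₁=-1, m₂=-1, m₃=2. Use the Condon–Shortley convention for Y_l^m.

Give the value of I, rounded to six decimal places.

0.062364

Rules hold: Σm=0, L=16 even, 4≤6≤10.
N = 7·15·13 = 1365
Δ = 4!·2!·10!/17! = 1/2042040
Racah Σ t=1..3: t=1:−1/207360 t=2:+1/57600 t=3:−1/207360 = 1/129600
⇒ 3j(3 7 6; 0 0 0)² = 168/12155, sgn +1
Racah Σ t=2..4: t=2:+1/138240 t=3:−1/181440 t=4:+1/3870720 = 23/11612160
⇒ 3j(3 7 6; -1 -1 2)² = 529/204204, sgn +1
4πI² = N·(3j₀)²·(3jₘ)² = 22218/454597
I = +1·√(0.0488741/4π) = 0.06236404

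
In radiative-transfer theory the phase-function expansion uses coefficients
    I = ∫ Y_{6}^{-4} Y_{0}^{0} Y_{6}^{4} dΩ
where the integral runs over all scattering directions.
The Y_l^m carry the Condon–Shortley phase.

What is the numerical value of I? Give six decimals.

0.282095

Rules hold: Σm=0, L=12 even, 6≤6≤6.
N = 13·1·13 = 169
Δ = 0!·12!·0!/13! = 1/13
Racah Σ t=0..0: t=0:+1/518400 = 1/518400
⇒ 3j(6 0 6; 0 0 0)² = 1/13, sgn +1
Racah Σ t=0..0: t=0:+1/7257600 = 1/7257600
⇒ 3j(6 0 6; -4 0 4)² = 1/13, sgn +1
4πI² = N·(3j₀)²·(3jₘ)² = 1/1
I = +1·√(1/4π) = 0.28209479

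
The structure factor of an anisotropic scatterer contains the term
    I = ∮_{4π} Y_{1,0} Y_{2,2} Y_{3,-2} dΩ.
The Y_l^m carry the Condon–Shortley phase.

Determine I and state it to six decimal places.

Rules hold: Σm=0, L=6 even, 1≤3≤3.
N = 3·5·7 = 105
Δ = 0!·2!·4!/7! = 1/105
Racah Σ t=0..0: t=0:+1/4 = 1/4
⇒ 3j(1 2 3; 0 0 0)² = 3/35, sgn -1
Racah Σ t=0..0: t=0:+1/24 = 1/24
⇒ 3j(1 2 3; 0 2 -2)² = 1/21, sgn -1
4πI² = N·(3j₀)²·(3jₘ)² = 3/7
I = +1·√(0.428571/4π) = 0.18467439

0.184674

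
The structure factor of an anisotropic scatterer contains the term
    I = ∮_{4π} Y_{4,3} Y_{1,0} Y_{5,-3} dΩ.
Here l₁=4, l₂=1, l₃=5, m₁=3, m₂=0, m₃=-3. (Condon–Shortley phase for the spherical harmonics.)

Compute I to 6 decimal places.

-0.196426

m-sum 0 ✓  L=10 even ✓  3≤5≤5 ✓
Π(2lᵢ+1) = 9×3×11 = 297
triangle coeff Δ(4,1,5) = 1/495
Σ_t [0,0]: t=0:+1/576 = 1/576
(3j)²=5/99 [(4 1 5; 0 0 0)], sign=-1
Σ_t [0,0]: t=0:+1/5040 = 1/5040
(3j)²=16/495 [(4 1 5; 3 0 -3)], sign=+1
⇒ 4πI² = 16/33
I = (-1)√(16/33/(4π)) = -0.19642560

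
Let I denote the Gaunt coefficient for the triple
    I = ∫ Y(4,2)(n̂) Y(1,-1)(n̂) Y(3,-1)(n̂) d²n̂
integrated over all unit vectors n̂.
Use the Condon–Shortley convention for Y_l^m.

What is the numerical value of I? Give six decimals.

0.238414

Rules hold: Σm=0, L=8 even, 3≤3≤5.
N = 9·3·7 = 189
Δ = 2!·6!·0!/9! = 1/252
Racah Σ t=1..1: t=1:−1/36 = -1/36
⇒ 3j(4 1 3; 0 0 0)² = 4/63, sgn +1
Racah Σ t=0..0: t=0:+1/96 = 1/96
⇒ 3j(4 1 3; 2 -1 -1)² = 5/84, sgn +1
4πI² = N·(3j₀)²·(3jₘ)² = 5/7
I = +1·√(0.714286/4π) = 0.23841361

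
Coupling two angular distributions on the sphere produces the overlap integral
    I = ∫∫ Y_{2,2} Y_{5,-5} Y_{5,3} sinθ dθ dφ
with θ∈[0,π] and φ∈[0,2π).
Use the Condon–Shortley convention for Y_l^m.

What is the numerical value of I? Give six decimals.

0.088588

m-sum 0 ✓  L=12 even ✓  3≤5≤7 ✓
Π(2lᵢ+1) = 5×11×11 = 605
triangle coeff Δ(2,5,5) = 1/38610
Σ_t [0,2]: t=0:+1/2880 t=1:−1/576 t=2:+1/2880 = -1/960
(3j)²=10/429 [(2 5 5; 0 0 0)], sign=+1
Σ_t [0,0]: t=0:+1/161280 = 1/161280
(3j)²=1/143 [(2 5 5; 2 -5 3)], sign=+1
⇒ 4πI² = 50/507
I = (+1)√(50/507/(4π)) = 0.08858824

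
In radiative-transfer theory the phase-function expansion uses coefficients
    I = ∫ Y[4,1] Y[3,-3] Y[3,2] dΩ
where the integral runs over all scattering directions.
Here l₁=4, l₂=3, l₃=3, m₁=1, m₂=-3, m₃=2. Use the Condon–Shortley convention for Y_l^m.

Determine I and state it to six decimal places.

0.140463

Checks pass: Σm=0; 10 even; l₃=3∈[1,7].
(2·4+1)(2·3+1)(2·3+1) = 441
Δ: 4! 4! 2! / 11! → 1/34650
sum: t=1:−1/72 t=2:+1/16 t=3:−1/72 = 5/144
3j²(4 3 3; 0 0 0) = Δ·Π!·Σ² = 2/77  (sign -1)
sum: t=0:+1/288 = 1/288
3j²(4 3 3; 1 -3 2) = Δ·Π!·Σ² = 5/231  (sign -1)
combine: 4πI² = 441·2/77·5/231 = 30/121
take √, sign +1: I = 0.14046335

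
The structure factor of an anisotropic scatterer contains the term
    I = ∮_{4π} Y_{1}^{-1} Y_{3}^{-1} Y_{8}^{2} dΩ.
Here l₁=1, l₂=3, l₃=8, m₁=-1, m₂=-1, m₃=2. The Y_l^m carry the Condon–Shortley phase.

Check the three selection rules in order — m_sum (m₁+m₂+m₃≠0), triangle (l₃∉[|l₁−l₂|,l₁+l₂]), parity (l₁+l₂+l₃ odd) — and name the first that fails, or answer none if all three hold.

triangle

azimuthal sum: -1 − 1 + 2 = 0  ✓
2 ≤ 8 ≤ 4 (triangle on l)  ✗
L = 1 + 3 + 8 = 12 (even)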